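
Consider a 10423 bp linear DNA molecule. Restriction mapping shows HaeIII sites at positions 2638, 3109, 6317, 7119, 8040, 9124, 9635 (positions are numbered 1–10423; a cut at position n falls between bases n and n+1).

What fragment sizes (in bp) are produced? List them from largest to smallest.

Linear molecule, 7 cuts → 8 fragments:
  2638 − 0 = 2638 bp
  3109 − 2638 = 471 bp
  6317 − 3109 = 3208 bp
  7119 − 6317 = 802 bp
  8040 − 7119 = 921 bp
  9124 − 8040 = 1084 bp
  9635 − 9124 = 511 bp
  10423 − 9635 = 788 bp
Sorted largest to smallest: 3208, 2638, 1084, 921, 802, 788, 511, 471 bp.

3208, 2638, 1084, 921, 802, 788, 511, 471 bp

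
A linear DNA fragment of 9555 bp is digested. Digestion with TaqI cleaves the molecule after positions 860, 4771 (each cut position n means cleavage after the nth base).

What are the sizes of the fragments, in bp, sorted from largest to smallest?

Linear molecule, 2 cuts → 3 fragments:
  860 − 0 = 860 bp
  4771 − 860 = 3911 bp
  9555 − 4771 = 4784 bp
Sorted largest to smallest: 4784, 3911, 860 bp.

4784, 3911, 860 bp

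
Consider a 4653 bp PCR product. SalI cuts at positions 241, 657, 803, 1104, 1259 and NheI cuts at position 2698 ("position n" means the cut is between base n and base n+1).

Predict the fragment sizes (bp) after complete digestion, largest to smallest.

Combined cut positions (sorted): 241, 657, 803, 1104, 1259, 2698.
Linear molecule, 6 cuts → 7 fragments:
  241 − 0 = 241 bp
  657 − 241 = 416 bp
  803 − 657 = 146 bp
  1104 − 803 = 301 bp
  1259 − 1104 = 155 bp
  2698 − 1259 = 1439 bp
  4653 − 2698 = 1955 bp
Sorted largest to smallest: 1955, 1439, 416, 301, 241, 155, 146 bp.

1955, 1439, 416, 301, 241, 155, 146 bp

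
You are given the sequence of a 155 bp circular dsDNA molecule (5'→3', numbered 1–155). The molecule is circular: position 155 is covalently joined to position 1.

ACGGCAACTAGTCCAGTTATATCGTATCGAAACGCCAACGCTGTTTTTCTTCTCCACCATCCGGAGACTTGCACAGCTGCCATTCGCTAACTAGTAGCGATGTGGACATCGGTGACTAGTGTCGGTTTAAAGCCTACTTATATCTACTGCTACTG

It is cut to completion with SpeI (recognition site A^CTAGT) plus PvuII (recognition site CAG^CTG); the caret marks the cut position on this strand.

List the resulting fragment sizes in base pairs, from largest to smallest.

69, 47, 25, 14 bp

SpeI sites (ACTAGT) start at positions 7, 90, 115.
SpeI cuts after the first base of each site, so after positions 7, 90, 115.
The PvuII site (CAGCTG) starts at position 74.
PvuII cuts after base 3 of each site, so after position 76.
Combined cut positions: 7, 76, 90, 115.
Circular molecule, 4 cuts → 4 fragments:
  8–76 → 69 bp
  77–90 → 14 bp
  91–115 → 25 bp
  116–155 then 1–7 → 40 + 7 = 47 bp
Sorted largest to smallest: 69, 47, 25, 14 bp.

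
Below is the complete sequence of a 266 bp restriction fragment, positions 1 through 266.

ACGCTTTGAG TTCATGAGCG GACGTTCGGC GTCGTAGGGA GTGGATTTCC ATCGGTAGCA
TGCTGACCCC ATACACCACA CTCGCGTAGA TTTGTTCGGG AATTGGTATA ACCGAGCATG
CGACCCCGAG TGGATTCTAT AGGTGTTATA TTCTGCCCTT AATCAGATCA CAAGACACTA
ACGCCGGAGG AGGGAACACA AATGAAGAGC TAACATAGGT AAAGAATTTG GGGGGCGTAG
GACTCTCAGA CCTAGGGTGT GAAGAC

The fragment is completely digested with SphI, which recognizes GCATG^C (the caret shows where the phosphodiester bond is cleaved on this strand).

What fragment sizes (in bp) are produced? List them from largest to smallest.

SphI sites (GCATGC) start at positions 58, 116.
SphI cuts after base 5 of each site (before the last base), so after positions 62, 120.
Linear molecule, 2 cuts → 3 fragments:
  1–62 → 62 bp
  63–120 → 58 bp
  121–266 → 146 bp
Sorted largest to smallest: 146, 62, 58 bp.

146, 62, 58 bp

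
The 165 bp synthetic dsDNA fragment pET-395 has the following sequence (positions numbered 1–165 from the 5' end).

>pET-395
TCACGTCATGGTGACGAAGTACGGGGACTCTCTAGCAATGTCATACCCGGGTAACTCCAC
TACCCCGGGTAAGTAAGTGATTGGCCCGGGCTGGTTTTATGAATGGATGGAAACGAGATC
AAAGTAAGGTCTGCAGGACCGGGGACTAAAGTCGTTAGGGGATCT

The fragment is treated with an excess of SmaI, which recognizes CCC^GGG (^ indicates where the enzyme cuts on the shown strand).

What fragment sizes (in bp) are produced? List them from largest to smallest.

SmaI sites (CCCGGG) start at positions 46, 64, 85.
SmaI cuts after base 3 of each site, so after positions 48, 66, 87.
Linear molecule, 3 cuts → 4 fragments:
  1–48 → 48 bp
  49–66 → 18 bp
  67–87 → 21 bp
  88–165 → 78 bp
Sorted largest to smallest: 78, 48, 21, 18 bp.

78, 48, 21, 18 bp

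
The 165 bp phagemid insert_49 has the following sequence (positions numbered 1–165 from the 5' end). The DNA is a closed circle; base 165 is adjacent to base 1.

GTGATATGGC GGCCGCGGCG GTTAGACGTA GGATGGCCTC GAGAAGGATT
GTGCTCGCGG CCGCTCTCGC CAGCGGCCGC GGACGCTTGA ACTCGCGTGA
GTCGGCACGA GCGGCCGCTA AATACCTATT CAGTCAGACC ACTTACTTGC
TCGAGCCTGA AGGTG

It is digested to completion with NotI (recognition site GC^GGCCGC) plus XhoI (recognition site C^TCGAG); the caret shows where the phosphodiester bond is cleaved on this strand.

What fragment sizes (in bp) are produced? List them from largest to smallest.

NotI sites (GCGGCCGC) start at positions 9, 57, 73, 111.
NotI cuts after base 2 of each site, so after positions 10, 58, 74, 112.
XhoI sites (CTCGAG) start at positions 38, 150.
XhoI cuts after the first base of each site, so after positions 38, 150.
Combined cut positions: 10, 38, 58, 74, 112, 150.
Circular molecule, 6 cuts → 6 fragments:
  11–38 → 28 bp
  39–58 → 20 bp
  59–74 → 16 bp
  75–112 → 38 bp
  113–150 → 38 bp
  151–165 then 1–10 → 15 + 10 = 25 bp
Sorted largest to smallest: 38, 38, 28, 25, 20, 16 bp.

38, 38, 28, 25, 20, 16 bp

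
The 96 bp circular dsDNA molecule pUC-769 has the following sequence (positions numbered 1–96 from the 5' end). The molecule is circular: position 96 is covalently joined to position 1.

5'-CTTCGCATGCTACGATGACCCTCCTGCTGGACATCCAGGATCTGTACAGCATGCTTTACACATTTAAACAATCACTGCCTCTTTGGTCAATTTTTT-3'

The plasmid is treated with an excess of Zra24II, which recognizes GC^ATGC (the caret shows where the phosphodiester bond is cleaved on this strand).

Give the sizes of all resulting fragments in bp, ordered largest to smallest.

Zra24II sites (GCATGC) start at positions 5, 49.
Zra24II cuts after base 2 of each site, so after positions 6, 50.
Circular molecule, 2 cuts → 2 fragments:
  7–50 → 44 bp
  51–96 then 1–6 → 46 + 6 = 52 bp
Sorted largest to smallest: 52, 44 bp.

52, 44 bp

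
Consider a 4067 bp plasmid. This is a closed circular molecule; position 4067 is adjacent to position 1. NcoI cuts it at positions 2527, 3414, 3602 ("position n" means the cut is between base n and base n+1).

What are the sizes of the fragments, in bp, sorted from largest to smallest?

Circular molecule, 3 cuts → 3 fragments:
  3414 − 2527 = 887 bp
  3602 − 3414 = 188 bp
  wrap: 4067 − 3602 + 2527 = 2992 bp
Sorted largest to smallest: 2992, 887, 188 bp.

2992, 887, 188 bp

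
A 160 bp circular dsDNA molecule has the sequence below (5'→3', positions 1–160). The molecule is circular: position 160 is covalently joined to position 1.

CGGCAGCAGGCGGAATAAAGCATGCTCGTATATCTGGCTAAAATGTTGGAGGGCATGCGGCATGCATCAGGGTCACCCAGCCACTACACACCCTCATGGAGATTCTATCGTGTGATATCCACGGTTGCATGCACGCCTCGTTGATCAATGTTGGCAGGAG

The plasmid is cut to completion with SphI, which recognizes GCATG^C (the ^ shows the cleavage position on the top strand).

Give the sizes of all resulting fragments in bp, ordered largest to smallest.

SphI sites (GCATGC) start at positions 20, 53, 60, 127.
SphI cuts after base 5 of each site (before the last base), so after positions 24, 57, 64, 131.
Circular molecule, 4 cuts → 4 fragments:
  25–57 → 33 bp
  58–64 → 7 bp
  65–131 → 67 bp
  132–160 then 1–24 → 29 + 24 = 53 bp
Sorted largest to smallest: 67, 53, 33, 7 bp.

67, 53, 33, 7 bp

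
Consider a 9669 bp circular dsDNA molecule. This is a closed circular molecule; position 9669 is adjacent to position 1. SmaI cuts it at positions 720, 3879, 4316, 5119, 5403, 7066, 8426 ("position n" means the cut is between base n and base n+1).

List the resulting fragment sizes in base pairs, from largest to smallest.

3159, 1963, 1663, 1360, 803, 437, 284 bp

Circular molecule, 7 cuts → 7 fragments:
  3879 − 720 = 3159 bp
  4316 − 3879 = 437 bp
  5119 − 4316 = 803 bp
  5403 − 5119 = 284 bp
  7066 − 5403 = 1663 bp
  8426 − 7066 = 1360 bp
  wrap: 9669 − 8426 + 720 = 1963 bp
Sorted largest to smallest: 3159, 1963, 1663, 1360, 803, 437, 284 bp.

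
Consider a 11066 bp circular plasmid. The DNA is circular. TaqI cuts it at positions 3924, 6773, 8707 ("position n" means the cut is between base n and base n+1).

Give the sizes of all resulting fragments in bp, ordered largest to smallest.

6283, 2849, 1934 bp

Circular molecule, 3 cuts → 3 fragments:
  6773 − 3924 = 2849 bp
  8707 − 6773 = 1934 bp
  wrap: 11066 − 8707 + 3924 = 6283 bp
Sorted largest to smallest: 6283, 2849, 1934 bp.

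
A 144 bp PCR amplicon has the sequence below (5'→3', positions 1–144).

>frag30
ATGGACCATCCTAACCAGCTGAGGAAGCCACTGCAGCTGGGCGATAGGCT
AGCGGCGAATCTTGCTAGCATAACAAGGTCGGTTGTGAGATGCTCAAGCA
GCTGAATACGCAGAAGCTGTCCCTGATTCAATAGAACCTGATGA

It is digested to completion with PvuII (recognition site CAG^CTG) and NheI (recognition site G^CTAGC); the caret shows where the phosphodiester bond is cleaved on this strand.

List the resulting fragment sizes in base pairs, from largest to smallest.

43, 37, 18, 18, 16, 12 bp

PvuII sites (CAGCTG) start at positions 16, 34, 99.
PvuII cuts after base 3 of each site, so after positions 18, 36, 101.
NheI sites (GCTAGC) start at positions 48, 64.
NheI cuts after the first base of each site, so after positions 48, 64.
Combined cut positions: 18, 36, 48, 64, 101.
Linear molecule, 5 cuts → 6 fragments:
  1–18 → 18 bp
  19–36 → 18 bp
  37–48 → 12 bp
  49–64 → 16 bp
  65–101 → 37 bp
  102–144 → 43 bp
Sorted largest to smallest: 43, 37, 18, 18, 16, 12 bp.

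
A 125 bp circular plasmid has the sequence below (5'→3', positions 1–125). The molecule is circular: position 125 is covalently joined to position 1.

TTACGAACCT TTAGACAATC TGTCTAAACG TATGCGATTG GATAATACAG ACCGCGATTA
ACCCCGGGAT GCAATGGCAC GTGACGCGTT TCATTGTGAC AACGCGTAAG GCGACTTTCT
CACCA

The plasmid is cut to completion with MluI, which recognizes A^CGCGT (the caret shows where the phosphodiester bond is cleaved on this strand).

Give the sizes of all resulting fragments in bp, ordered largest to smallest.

107, 18 bp

MluI sites (ACGCGT) start at positions 84, 102.
MluI cuts after the first base of each site, so after positions 84, 102.
Circular molecule, 2 cuts → 2 fragments:
  85–102 → 18 bp
  103–125 then 1–84 → 23 + 84 = 107 bp
Sorted largest to smallest: 107, 18 bp.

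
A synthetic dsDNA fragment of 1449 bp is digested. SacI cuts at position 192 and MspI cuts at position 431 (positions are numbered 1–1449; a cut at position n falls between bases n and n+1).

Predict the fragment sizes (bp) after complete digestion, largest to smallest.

1018, 239, 192 bp

Combined cut positions (sorted): 192, 431.
Linear molecule, 2 cuts → 3 fragments:
  192 − 0 = 192 bp
  431 − 192 = 239 bp
  1449 − 431 = 1018 bp
Sorted largest to smallest: 1018, 239, 192 bp.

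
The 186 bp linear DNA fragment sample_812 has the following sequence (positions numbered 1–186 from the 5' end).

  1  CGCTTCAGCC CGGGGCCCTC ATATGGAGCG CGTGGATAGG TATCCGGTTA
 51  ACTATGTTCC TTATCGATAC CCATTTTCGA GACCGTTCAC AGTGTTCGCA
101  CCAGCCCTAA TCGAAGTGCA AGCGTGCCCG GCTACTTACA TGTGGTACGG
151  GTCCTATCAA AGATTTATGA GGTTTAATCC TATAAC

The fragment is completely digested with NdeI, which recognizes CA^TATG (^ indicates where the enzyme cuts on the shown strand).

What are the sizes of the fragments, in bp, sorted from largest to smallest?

The NdeI site (CATATG) starts at position 20.
NdeI cuts after base 2 of each site, so after position 21.
Linear molecule, 1 cut → 2 fragments:
  1–21 → 21 bp
  22–186 → 165 bp
Sorted largest to smallest: 165, 21 bp.

165, 21 bp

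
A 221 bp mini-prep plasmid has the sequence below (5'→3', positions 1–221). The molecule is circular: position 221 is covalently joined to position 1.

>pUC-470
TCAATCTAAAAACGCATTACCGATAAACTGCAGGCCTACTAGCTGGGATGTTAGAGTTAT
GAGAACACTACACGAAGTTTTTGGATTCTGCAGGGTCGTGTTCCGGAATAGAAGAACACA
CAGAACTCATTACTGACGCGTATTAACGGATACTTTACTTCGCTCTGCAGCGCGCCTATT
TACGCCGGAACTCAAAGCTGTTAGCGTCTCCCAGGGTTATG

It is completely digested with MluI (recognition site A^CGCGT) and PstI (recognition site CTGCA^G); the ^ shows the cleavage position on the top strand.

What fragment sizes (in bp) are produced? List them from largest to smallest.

84, 60, 44, 33 bp

The MluI site (ACGCGT) starts at position 136.
MluI cuts after the first base of each site, so after position 136.
PstI sites (CTGCAG) start at positions 28, 88, 165.
PstI cuts after base 5 of each site (before the last base), so after positions 32, 92, 169.
Combined cut positions: 32, 92, 136, 169.
Circular molecule, 4 cuts → 4 fragments:
  33–92 → 60 bp
  93–136 → 44 bp
  137–169 → 33 bp
  170–221 then 1–32 → 52 + 32 = 84 bp
Sorted largest to smallest: 84, 60, 44, 33 bp.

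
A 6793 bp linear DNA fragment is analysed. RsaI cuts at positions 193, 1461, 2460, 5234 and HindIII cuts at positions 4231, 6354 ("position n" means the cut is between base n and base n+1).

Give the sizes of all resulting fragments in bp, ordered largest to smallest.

1771, 1268, 1120, 1003, 999, 439, 193 bp

Combined cut positions (sorted): 193, 1461, 2460, 4231, 5234, 6354.
Linear molecule, 6 cuts → 7 fragments:
  193 − 0 = 193 bp
  1461 − 193 = 1268 bp
  2460 − 1461 = 999 bp
  4231 − 2460 = 1771 bp
  5234 − 4231 = 1003 bp
  6354 − 5234 = 1120 bp
  6793 − 6354 = 439 bp
Sorted largest to smallest: 1771, 1268, 1120, 1003, 999, 439, 193 bp.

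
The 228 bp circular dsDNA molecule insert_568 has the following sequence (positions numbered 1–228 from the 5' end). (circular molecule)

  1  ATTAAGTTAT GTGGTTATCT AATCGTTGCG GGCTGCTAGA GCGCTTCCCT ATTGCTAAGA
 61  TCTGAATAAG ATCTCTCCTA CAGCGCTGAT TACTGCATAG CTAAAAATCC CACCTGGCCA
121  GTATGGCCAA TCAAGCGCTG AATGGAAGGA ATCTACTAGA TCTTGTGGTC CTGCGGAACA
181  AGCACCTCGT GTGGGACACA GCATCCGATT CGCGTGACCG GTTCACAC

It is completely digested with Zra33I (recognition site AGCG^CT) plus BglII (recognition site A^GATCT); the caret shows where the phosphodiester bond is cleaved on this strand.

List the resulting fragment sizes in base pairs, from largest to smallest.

113, 52, 21, 16, 15, 11 bp

Zra33I sites (AGCGCT) start at positions 40, 82, 134.
Zra33I cuts after base 4 of each site, so after positions 43, 85, 137.
BglII sites (AGATCT) start at positions 58, 69, 158.
BglII cuts after the first base of each site, so after positions 58, 69, 158.
Combined cut positions: 43, 58, 69, 85, 137, 158.
Circular molecule, 6 cuts → 6 fragments:
  44–58 → 15 bp
  59–69 → 11 bp
  70–85 → 16 bp
  86–137 → 52 bp
  138–158 → 21 bp
  159–228 then 1–43 → 70 + 43 = 113 bp
Sorted largest to smallest: 113, 52, 21, 16, 15, 11 bp.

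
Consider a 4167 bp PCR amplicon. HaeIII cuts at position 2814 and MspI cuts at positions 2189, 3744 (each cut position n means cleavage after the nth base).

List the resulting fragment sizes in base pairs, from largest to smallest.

Combined cut positions (sorted): 2189, 2814, 3744.
Linear molecule, 3 cuts → 4 fragments:
  2189 − 0 = 2189 bp
  2814 − 2189 = 625 bp
  3744 − 2814 = 930 bp
  4167 − 3744 = 423 bp
Sorted largest to smallest: 2189, 930, 625, 423 bp.

2189, 930, 625, 423 bp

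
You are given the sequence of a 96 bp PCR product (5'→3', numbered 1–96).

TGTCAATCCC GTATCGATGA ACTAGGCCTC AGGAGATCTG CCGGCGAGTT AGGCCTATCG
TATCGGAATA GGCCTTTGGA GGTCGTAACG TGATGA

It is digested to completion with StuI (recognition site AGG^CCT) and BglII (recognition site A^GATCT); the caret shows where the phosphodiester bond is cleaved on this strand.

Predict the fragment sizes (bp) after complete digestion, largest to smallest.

26, 24, 19, 19, 8 bp

StuI sites (AGGCCT) start at positions 24, 51, 70.
StuI cuts after base 3 of each site, so after positions 26, 53, 72.
The BglII site (AGATCT) starts at position 34.
BglII cuts after the first base of each site, so after position 34.
Combined cut positions: 26, 34, 53, 72.
Linear molecule, 4 cuts → 5 fragments:
  1–26 → 26 bp
  27–34 → 8 bp
  35–53 → 19 bp
  54–72 → 19 bp
  73–96 → 24 bp
Sorted largest to smallest: 26, 24, 19, 19, 8 bp.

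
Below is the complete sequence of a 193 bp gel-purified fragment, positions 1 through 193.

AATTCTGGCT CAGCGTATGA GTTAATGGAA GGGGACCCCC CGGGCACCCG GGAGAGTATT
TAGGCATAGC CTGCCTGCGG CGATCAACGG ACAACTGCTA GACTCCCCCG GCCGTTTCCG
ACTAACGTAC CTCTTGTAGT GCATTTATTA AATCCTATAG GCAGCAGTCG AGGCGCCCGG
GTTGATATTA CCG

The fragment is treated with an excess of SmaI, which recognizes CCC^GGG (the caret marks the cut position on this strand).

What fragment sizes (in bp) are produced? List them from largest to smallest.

129, 41, 15, 8 bp

SmaI sites (CCCGGG) start at positions 39, 47, 176.
SmaI cuts after base 3 of each site, so after positions 41, 49, 178.
Linear molecule, 3 cuts → 4 fragments:
  1–41 → 41 bp
  42–49 → 8 bp
  50–178 → 129 bp
  179–193 → 15 bp
Sorted largest to smallest: 129, 41, 15, 8 bp.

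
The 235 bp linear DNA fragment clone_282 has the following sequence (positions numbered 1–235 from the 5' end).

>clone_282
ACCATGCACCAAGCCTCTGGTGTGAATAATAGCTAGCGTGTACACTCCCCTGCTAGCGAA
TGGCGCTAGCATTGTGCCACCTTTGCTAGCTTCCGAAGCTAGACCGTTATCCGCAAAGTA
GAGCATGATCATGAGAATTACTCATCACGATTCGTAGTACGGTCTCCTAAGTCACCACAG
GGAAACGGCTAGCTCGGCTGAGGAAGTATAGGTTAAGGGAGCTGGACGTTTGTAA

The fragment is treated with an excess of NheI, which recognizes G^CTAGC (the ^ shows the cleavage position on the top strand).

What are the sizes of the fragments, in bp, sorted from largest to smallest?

103, 47, 32, 20, 20, 13 bp

NheI sites (GCTAGC) start at positions 32, 52, 65, 85, 188.
NheI cuts after the first base of each site, so after positions 32, 52, 65, 85, 188.
Linear molecule, 5 cuts → 6 fragments:
  1–32 → 32 bp
  33–52 → 20 bp
  53–65 → 13 bp
  66–85 → 20 bp
  86–188 → 103 bp
  189–235 → 47 bp
Sorted largest to smallest: 103, 47, 32, 20, 20, 13 bp.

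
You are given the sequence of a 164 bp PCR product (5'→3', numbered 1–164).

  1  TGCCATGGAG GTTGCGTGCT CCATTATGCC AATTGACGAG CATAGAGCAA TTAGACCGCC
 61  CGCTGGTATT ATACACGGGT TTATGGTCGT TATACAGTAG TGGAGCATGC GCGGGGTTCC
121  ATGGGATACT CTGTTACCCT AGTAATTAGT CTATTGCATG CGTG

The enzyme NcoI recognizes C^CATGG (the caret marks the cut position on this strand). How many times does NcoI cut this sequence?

2

CCATGG occurs starting at positions 3, 119.
NcoI cuts at 2 sites.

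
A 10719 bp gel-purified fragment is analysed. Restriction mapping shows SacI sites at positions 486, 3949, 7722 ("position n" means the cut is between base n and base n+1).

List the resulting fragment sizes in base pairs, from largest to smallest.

Linear molecule, 3 cuts → 4 fragments:
  486 − 0 = 486 bp
  3949 − 486 = 3463 bp
  7722 − 3949 = 3773 bp
  10719 − 7722 = 2997 bp
Sorted largest to smallest: 3773, 3463, 2997, 486 bp.

3773, 3463, 2997, 486 bp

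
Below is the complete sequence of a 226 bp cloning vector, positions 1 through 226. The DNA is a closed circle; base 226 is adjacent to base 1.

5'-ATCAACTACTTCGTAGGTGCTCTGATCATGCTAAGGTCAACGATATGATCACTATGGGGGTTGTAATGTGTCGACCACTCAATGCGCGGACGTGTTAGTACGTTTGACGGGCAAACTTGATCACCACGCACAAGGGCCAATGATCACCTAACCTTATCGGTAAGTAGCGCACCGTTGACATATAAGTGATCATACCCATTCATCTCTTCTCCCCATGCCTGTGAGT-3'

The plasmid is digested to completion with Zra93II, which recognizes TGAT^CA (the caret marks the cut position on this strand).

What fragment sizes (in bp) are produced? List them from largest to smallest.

Zra93II sites (TGATCA) start at positions 23, 46, 118, 141, 187.
Zra93II cuts after base 4 of each site, so after positions 26, 49, 121, 144, 190.
Circular molecule, 5 cuts → 5 fragments:
  27–49 → 23 bp
  50–121 → 72 bp
  122–144 → 23 bp
  145–190 → 46 bp
  191–226 then 1–26 → 36 + 26 = 62 bp
Sorted largest to smallest: 72, 62, 46, 23, 23 bp.

72, 62, 46, 23, 23 bp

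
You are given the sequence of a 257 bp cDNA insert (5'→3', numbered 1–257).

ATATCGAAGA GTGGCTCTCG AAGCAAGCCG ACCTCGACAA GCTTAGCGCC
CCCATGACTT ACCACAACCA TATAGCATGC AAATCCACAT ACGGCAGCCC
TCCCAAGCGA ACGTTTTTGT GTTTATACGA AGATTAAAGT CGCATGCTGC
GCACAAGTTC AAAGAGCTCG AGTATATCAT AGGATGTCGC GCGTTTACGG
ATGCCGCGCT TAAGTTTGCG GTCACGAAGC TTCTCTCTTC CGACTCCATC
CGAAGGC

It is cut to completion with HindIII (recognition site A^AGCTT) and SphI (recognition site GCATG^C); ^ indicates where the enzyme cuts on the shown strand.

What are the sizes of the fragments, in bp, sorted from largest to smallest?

81, 67, 40, 39, 30 bp

HindIII sites (AAGCTT) start at positions 39, 227.
HindIII cuts after the first base of each site, so after positions 39, 227.
SphI sites (GCATGC) start at positions 75, 142.
SphI cuts after base 5 of each site (before the last base), so after positions 79, 146.
Combined cut positions: 39, 79, 146, 227.
Linear molecule, 4 cuts → 5 fragments:
  1–39 → 39 bp
  40–79 → 40 bp
  80–146 → 67 bp
  147–227 → 81 bp
  228–257 → 30 bp
Sorted largest to smallest: 81, 67, 40, 39, 30 bp.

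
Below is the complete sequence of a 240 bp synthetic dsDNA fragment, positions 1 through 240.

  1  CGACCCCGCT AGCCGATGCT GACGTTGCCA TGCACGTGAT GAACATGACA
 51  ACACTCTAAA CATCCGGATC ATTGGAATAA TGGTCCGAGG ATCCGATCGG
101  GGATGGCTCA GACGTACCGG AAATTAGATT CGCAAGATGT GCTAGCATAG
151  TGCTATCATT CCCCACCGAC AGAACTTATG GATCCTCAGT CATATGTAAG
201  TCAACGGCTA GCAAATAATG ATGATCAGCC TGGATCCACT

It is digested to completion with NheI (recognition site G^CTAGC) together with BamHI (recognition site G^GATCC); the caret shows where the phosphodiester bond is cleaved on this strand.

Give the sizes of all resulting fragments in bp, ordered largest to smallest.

NheI sites (GCTAGC) start at positions 8, 141, 207.
NheI cuts after the first base of each site, so after positions 8, 141, 207.
BamHI sites (GGATCC) start at positions 89, 180, 232.
BamHI cuts after the first base of each site, so after positions 89, 180, 232.
Combined cut positions: 8, 89, 141, 180, 207, 232.
Linear molecule, 6 cuts → 7 fragments:
  1–8 → 8 bp
  9–89 → 81 bp
  90–141 → 52 bp
  142–180 → 39 bp
  181–207 → 27 bp
  208–232 → 25 bp
  233–240 → 8 bp
Sorted largest to smallest: 81, 52, 39, 27, 25, 8, 8 bp.

81, 52, 39, 27, 25, 8, 8 bp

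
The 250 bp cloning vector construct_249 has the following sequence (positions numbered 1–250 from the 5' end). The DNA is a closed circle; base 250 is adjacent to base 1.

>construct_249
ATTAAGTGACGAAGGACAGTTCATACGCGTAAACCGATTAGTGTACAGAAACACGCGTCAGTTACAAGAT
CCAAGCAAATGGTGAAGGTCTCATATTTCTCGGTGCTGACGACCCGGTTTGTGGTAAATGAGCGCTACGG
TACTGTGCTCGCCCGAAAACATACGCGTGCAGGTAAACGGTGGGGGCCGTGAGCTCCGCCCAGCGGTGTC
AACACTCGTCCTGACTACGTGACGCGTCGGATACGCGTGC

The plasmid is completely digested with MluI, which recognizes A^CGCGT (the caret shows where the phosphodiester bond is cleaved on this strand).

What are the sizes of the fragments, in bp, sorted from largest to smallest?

MluI sites (ACGCGT) start at positions 25, 53, 163, 232, 243.
MluI cuts after the first base of each site, so after positions 25, 53, 163, 232, 243.
Circular molecule, 5 cuts → 5 fragments:
  26–53 → 28 bp
  54–163 → 110 bp
  164–232 → 69 bp
  233–243 → 11 bp
  244–250 then 1–25 → 7 + 25 = 32 bp
Sorted largest to smallest: 110, 69, 32, 28, 11 bp.

110, 69, 32, 28, 11 bp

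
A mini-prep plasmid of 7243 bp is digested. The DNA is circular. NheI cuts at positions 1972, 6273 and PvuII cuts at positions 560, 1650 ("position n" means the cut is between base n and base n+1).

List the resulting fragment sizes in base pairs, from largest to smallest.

4301, 1530, 1090, 322 bp

Combined cut positions (sorted): 560, 1650, 1972, 6273.
Circular molecule, 4 cuts → 4 fragments:
  1650 − 560 = 1090 bp
  1972 − 1650 = 322 bp
  6273 − 1972 = 4301 bp
  wrap: 7243 − 6273 + 560 = 1530 bp
Sorted largest to smallest: 4301, 1530, 1090, 322 bp.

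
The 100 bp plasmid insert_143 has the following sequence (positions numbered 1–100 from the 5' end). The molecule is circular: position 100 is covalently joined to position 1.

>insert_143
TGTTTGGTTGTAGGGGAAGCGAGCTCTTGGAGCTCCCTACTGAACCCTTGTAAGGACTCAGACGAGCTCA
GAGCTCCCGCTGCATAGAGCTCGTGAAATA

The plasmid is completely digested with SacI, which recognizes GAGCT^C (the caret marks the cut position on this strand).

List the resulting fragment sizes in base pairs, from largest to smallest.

34, 34, 16, 9, 7 bp

SacI sites (GAGCTC) start at positions 21, 30, 64, 71, 87.
SacI cuts after base 5 of each site (before the last base), so after positions 25, 34, 68, 75, 91.
Circular molecule, 5 cuts → 5 fragments:
  26–34 → 9 bp
  35–68 → 34 bp
  69–75 → 7 bp
  76–91 → 16 bp
  92–100 then 1–25 → 9 + 25 = 34 bp
Sorted largest to smallest: 34, 34, 16, 9, 7 bp.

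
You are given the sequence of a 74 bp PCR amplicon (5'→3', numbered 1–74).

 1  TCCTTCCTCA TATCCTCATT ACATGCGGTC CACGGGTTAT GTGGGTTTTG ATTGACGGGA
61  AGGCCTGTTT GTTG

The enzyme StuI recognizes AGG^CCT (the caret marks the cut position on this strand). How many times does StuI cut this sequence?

1

AGGCCT occurs starting at position 61.
StuI cuts at 1 site.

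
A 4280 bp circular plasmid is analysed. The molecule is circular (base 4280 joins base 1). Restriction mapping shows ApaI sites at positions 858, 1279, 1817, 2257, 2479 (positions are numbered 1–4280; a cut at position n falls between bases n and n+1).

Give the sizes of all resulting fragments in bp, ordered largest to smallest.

2659, 538, 440, 421, 222 bp

Circular molecule, 5 cuts → 5 fragments:
  1279 − 858 = 421 bp
  1817 − 1279 = 538 bp
  2257 − 1817 = 440 bp
  2479 − 2257 = 222 bp
  wrap: 4280 − 2479 + 858 = 2659 bp
Sorted largest to smallest: 2659, 538, 440, 421, 222 bp.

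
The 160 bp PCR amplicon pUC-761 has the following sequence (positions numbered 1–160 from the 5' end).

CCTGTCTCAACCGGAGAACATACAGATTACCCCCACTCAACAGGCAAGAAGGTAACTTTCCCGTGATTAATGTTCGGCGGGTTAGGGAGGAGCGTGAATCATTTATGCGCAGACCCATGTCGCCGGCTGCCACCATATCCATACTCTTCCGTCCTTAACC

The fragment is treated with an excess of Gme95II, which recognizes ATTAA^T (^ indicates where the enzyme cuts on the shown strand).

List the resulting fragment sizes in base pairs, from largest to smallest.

90, 70 bp

The Gme95II site (ATTAAT) starts at position 66.
Gme95II cuts after base 5 of each site (before the last base), so after position 70.
Linear molecule, 1 cut → 2 fragments:
  1–70 → 70 bp
  71–160 → 90 bp
Sorted largest to smallest: 90, 70 bp.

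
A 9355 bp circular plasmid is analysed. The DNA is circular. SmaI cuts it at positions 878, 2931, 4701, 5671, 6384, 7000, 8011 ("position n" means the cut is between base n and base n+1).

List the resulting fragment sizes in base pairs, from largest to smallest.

Circular molecule, 7 cuts → 7 fragments:
  2931 − 878 = 2053 bp
  4701 − 2931 = 1770 bp
  5671 − 4701 = 970 bp
  6384 − 5671 = 713 bp
  7000 − 6384 = 616 bp
  8011 − 7000 = 1011 bp
  wrap: 9355 − 8011 + 878 = 2222 bp
Sorted largest to smallest: 2222, 2053, 1770, 1011, 970, 713, 616 bp.

2222, 2053, 1770, 1011, 970, 713, 616 bp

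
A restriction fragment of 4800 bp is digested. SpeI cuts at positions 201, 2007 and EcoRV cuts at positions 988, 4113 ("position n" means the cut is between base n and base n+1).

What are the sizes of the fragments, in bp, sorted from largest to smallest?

2106, 1019, 787, 687, 201 bp

Combined cut positions (sorted): 201, 988, 2007, 4113.
Linear molecule, 4 cuts → 5 fragments:
  201 − 0 = 201 bp
  988 − 201 = 787 bp
  2007 − 988 = 1019 bp
  4113 − 2007 = 2106 bp
  4800 − 4113 = 687 bp
Sorted largest to smallest: 2106, 1019, 787, 687, 201 bp.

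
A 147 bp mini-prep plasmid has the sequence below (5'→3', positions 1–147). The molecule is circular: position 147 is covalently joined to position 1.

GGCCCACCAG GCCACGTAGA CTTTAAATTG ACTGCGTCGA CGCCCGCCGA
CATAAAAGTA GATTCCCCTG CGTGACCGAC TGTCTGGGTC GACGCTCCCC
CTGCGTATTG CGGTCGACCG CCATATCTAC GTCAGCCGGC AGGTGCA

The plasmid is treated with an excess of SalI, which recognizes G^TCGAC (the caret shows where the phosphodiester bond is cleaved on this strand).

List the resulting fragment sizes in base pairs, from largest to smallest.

SalI sites (GTCGAC) start at positions 36, 88, 113.
SalI cuts after the first base of each site, so after positions 36, 88, 113.
Circular molecule, 3 cuts → 3 fragments:
  37–88 → 52 bp
  89–113 → 25 bp
  114–147 then 1–36 → 34 + 36 = 70 bp
Sorted largest to smallest: 70, 52, 25 bp.

70, 52, 25 bp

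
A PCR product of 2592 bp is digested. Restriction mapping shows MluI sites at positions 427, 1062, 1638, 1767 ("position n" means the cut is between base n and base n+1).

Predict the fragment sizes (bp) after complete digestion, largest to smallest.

825, 635, 576, 427, 129 bp

Linear molecule, 4 cuts → 5 fragments:
  427 − 0 = 427 bp
  1062 − 427 = 635 bp
  1638 − 1062 = 576 bp
  1767 − 1638 = 129 bp
  2592 − 1767 = 825 bp
Sorted largest to smallest: 825, 635, 576, 427, 129 bp.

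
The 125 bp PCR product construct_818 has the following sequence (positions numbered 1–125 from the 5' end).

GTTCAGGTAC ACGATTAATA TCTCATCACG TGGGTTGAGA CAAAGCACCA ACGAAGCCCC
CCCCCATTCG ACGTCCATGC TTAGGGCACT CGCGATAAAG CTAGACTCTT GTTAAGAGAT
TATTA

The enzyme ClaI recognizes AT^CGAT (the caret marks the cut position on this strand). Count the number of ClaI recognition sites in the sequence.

0

No occurrence of ATCGAT is present in the sequence.
ClaI does not cut: 0 sites.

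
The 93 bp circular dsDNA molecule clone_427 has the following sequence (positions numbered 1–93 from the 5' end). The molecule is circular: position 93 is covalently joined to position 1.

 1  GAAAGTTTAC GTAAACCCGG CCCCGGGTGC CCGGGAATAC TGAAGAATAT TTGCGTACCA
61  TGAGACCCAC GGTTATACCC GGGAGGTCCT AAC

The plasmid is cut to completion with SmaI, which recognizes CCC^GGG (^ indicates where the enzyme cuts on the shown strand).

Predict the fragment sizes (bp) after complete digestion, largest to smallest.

48, 37, 8 bp

SmaI sites (CCCGGG) start at positions 22, 30, 78.
SmaI cuts after base 3 of each site, so after positions 24, 32, 80.
Circular molecule, 3 cuts → 3 fragments:
  25–32 → 8 bp
  33–80 → 48 bp
  81–93 then 1–24 → 13 + 24 = 37 bp
Sorted largest to smallest: 48, 37, 8 bp.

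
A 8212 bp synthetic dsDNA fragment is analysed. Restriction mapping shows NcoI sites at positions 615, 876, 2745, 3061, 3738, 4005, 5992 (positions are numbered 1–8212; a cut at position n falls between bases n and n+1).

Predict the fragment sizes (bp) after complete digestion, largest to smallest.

2220, 1987, 1869, 677, 615, 316, 267, 261 bp

Linear molecule, 7 cuts → 8 fragments:
  615 − 0 = 615 bp
  876 − 615 = 261 bp
  2745 − 876 = 1869 bp
  3061 − 2745 = 316 bp
  3738 − 3061 = 677 bp
  4005 − 3738 = 267 bp
  5992 − 4005 = 1987 bp
  8212 − 5992 = 2220 bp
Sorted largest to smallest: 2220, 1987, 1869, 677, 615, 316, 267, 261 bp.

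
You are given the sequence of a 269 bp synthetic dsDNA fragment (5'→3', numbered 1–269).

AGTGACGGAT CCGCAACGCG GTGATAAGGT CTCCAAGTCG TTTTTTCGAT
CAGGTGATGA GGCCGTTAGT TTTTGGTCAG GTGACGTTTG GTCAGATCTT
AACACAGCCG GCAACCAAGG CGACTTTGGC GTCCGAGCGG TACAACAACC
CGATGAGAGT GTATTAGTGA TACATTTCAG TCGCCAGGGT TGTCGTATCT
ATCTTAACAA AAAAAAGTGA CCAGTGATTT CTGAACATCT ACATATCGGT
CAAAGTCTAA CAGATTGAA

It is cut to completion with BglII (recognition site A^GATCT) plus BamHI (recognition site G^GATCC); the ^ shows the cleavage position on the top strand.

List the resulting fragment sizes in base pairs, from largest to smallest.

175, 87, 7 bp

The BglII site (AGATCT) starts at position 94.
BglII cuts after the first base of each site, so after position 94.
The BamHI site (GGATCC) starts at position 7.
BamHI cuts after the first base of each site, so after position 7.
Combined cut positions: 7, 94.
Linear molecule, 2 cuts → 3 fragments:
  1–7 → 7 bp
  8–94 → 87 bp
  95–269 → 175 bp
Sorted largest to smallest: 175, 87, 7 bp.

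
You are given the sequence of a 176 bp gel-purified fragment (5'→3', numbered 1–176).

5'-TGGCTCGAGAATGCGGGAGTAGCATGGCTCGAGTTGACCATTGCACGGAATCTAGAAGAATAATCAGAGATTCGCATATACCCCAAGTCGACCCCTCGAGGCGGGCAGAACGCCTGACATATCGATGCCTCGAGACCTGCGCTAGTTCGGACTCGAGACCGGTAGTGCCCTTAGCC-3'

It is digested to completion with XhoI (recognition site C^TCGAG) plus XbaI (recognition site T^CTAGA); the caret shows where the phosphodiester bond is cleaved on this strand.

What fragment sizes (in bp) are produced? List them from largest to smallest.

XhoI sites (CTCGAG) start at positions 4, 28, 95, 129, 152.
XhoI cuts after the first base of each site, so after positions 4, 28, 95, 129, 152.
The XbaI site (TCTAGA) starts at position 51.
XbaI cuts after the first base of each site, so after position 51.
Combined cut positions: 4, 28, 51, 95, 129, 152.
Linear molecule, 6 cuts → 7 fragments:
  1–4 → 4 bp
  5–28 → 24 bp
  29–51 → 23 bp
  52–95 → 44 bp
  96–129 → 34 bp
  130–152 → 23 bp
  153–176 → 24 bp
Sorted largest to smallest: 44, 34, 24, 24, 23, 23, 4 bp.

44, 34, 24, 24, 23, 23, 4 bp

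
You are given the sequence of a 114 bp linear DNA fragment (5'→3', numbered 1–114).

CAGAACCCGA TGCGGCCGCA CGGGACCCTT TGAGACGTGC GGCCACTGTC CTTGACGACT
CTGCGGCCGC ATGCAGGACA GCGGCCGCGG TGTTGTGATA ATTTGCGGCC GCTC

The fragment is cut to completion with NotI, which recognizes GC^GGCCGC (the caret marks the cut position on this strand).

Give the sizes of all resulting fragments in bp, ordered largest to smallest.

NotI sites (GCGGCCGC) start at positions 12, 63, 81, 105.
NotI cuts after base 2 of each site, so after positions 13, 64, 82, 106.
Linear molecule, 4 cuts → 5 fragments:
  1–13 → 13 bp
  14–64 → 51 bp
  65–82 → 18 bp
  83–106 → 24 bp
  107–114 → 8 bp
Sorted largest to smallest: 51, 24, 18, 13, 8 bp.

51, 24, 18, 13, 8 bp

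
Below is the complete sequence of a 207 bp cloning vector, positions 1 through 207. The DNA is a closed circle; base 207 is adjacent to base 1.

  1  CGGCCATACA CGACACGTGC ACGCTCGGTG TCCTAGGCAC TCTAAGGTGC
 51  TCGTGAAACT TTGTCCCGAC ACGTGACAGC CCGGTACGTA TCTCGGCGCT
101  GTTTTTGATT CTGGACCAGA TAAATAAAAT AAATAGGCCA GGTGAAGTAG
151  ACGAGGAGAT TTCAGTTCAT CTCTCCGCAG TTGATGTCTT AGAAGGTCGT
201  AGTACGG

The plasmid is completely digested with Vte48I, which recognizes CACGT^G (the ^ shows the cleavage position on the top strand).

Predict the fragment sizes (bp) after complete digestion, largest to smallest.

151, 56 bp

Vte48I sites (CACGTG) start at positions 14, 70.
Vte48I cuts after base 5 of each site (before the last base), so after positions 18, 74.
Circular molecule, 2 cuts → 2 fragments:
  19–74 → 56 bp
  75–207 then 1–18 → 133 + 18 = 151 bp
Sorted largest to smallest: 151, 56 bp.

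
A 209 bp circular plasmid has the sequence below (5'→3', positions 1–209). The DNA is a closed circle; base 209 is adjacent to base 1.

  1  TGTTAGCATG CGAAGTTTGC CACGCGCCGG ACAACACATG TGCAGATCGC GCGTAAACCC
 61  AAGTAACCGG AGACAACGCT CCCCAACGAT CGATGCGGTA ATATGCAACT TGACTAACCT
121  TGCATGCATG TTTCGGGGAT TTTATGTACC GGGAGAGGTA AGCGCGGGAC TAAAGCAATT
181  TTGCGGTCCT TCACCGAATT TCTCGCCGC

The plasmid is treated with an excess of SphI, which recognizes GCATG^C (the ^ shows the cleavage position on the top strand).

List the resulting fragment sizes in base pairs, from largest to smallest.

116, 93 bp

SphI sites (GCATGC) start at positions 6, 122.
SphI cuts after base 5 of each site (before the last base), so after positions 10, 126.
Circular molecule, 2 cuts → 2 fragments:
  11–126 → 116 bp
  127–209 then 1–10 → 83 + 10 = 93 bp
Sorted largest to smallest: 116, 93 bp.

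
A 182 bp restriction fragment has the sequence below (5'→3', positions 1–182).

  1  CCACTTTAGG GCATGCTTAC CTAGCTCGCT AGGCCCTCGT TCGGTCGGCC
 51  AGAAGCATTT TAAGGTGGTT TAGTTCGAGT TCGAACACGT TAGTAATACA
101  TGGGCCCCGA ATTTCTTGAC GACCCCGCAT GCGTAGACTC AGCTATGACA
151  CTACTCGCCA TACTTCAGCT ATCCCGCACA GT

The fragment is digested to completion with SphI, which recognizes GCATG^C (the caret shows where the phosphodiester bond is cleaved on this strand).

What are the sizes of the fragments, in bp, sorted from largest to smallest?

SphI sites (GCATGC) start at positions 11, 127.
SphI cuts after base 5 of each site (before the last base), so after positions 15, 131.
Linear molecule, 2 cuts → 3 fragments:
  1–15 → 15 bp
  16–131 → 116 bp
  132–182 → 51 bp
Sorted largest to smallest: 116, 51, 15 bp.

116, 51, 15 bp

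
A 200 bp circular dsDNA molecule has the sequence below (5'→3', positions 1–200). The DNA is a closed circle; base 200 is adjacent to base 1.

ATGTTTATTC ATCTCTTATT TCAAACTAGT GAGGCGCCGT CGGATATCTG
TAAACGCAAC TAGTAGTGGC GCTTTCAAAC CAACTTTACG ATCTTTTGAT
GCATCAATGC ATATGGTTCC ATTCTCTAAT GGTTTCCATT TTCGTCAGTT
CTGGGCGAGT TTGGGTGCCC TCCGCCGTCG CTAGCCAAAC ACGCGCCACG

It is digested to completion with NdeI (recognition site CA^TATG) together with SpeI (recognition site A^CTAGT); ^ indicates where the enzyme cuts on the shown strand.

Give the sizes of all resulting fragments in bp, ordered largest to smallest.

114, 52, 34 bp

The NdeI site (CATATG) starts at position 110.
NdeI cuts after base 2 of each site, so after position 111.
SpeI sites (ACTAGT) start at positions 25, 59.
SpeI cuts after the first base of each site, so after positions 25, 59.
Combined cut positions: 25, 59, 111.
Circular molecule, 3 cuts → 3 fragments:
  26–59 → 34 bp
  60–111 → 52 bp
  112–200 then 1–25 → 89 + 25 = 114 bp
Sorted largest to smallest: 114, 52, 34 bp.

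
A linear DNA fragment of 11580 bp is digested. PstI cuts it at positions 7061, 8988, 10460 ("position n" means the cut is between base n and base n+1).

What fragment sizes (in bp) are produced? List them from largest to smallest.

Linear molecule, 3 cuts → 4 fragments:
  7061 − 0 = 7061 bp
  8988 − 7061 = 1927 bp
  10460 − 8988 = 1472 bp
  11580 − 10460 = 1120 bp
Sorted largest to smallest: 7061, 1927, 1472, 1120 bp.

7061, 1927, 1472, 1120 bp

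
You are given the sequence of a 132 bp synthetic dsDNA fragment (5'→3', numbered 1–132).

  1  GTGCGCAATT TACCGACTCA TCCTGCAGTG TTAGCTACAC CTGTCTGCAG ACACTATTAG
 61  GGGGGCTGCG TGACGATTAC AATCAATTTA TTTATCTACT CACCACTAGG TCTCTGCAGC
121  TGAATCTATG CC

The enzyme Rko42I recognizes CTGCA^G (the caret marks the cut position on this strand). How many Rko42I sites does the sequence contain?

CTGCAG occurs starting at positions 23, 45, 114.
Rko42I cuts at 3 sites.

3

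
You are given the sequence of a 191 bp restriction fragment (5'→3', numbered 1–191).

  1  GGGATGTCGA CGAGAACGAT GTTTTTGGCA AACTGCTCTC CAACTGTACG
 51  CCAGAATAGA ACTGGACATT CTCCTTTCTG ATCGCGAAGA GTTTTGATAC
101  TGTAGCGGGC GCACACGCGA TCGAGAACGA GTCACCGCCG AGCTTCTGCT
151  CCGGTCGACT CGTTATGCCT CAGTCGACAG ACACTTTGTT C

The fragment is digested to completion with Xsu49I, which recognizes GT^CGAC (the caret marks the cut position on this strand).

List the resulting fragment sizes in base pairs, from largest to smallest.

148, 19, 17, 7 bp

Xsu49I sites (GTCGAC) start at positions 6, 154, 173.
Xsu49I cuts after base 2 of each site, so after positions 7, 155, 174.
Linear molecule, 3 cuts → 4 fragments:
  1–7 → 7 bp
  8–155 → 148 bp
  156–174 → 19 bp
  175–191 → 17 bp
Sorted largest to smallest: 148, 19, 17, 7 bp.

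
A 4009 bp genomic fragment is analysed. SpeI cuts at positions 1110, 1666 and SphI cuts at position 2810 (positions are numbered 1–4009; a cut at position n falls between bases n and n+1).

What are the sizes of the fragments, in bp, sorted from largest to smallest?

1199, 1144, 1110, 556 bp

Combined cut positions (sorted): 1110, 1666, 2810.
Linear molecule, 3 cuts → 4 fragments:
  1110 − 0 = 1110 bp
  1666 − 1110 = 556 bp
  2810 − 1666 = 1144 bp
  4009 − 2810 = 1199 bp
Sorted largest to smallest: 1199, 1144, 1110, 556 bp.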